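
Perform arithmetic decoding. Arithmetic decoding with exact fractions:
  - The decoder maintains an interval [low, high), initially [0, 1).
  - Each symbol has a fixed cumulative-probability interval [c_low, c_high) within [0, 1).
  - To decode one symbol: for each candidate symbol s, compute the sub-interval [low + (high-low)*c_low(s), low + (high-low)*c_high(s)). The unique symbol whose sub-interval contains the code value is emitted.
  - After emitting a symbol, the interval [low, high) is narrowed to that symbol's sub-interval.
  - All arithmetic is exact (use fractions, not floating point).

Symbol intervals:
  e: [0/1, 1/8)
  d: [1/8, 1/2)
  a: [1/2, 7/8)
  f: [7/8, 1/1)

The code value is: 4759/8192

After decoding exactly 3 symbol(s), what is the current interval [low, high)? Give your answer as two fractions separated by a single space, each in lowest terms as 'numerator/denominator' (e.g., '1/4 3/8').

Step 1: interval [0/1, 1/1), width = 1/1 - 0/1 = 1/1
  'e': [0/1 + 1/1*0/1, 0/1 + 1/1*1/8) = [0/1, 1/8)
  'd': [0/1 + 1/1*1/8, 0/1 + 1/1*1/2) = [1/8, 1/2)
  'a': [0/1 + 1/1*1/2, 0/1 + 1/1*7/8) = [1/2, 7/8) <- contains code 4759/8192
  'f': [0/1 + 1/1*7/8, 0/1 + 1/1*1/1) = [7/8, 1/1)
  emit 'a', narrow to [1/2, 7/8)
Step 2: interval [1/2, 7/8), width = 7/8 - 1/2 = 3/8
  'e': [1/2 + 3/8*0/1, 1/2 + 3/8*1/8) = [1/2, 35/64)
  'd': [1/2 + 3/8*1/8, 1/2 + 3/8*1/2) = [35/64, 11/16) <- contains code 4759/8192
  'a': [1/2 + 3/8*1/2, 1/2 + 3/8*7/8) = [11/16, 53/64)
  'f': [1/2 + 3/8*7/8, 1/2 + 3/8*1/1) = [53/64, 7/8)
  emit 'd', narrow to [35/64, 11/16)
Step 3: interval [35/64, 11/16), width = 11/16 - 35/64 = 9/64
  'e': [35/64 + 9/64*0/1, 35/64 + 9/64*1/8) = [35/64, 289/512)
  'd': [35/64 + 9/64*1/8, 35/64 + 9/64*1/2) = [289/512, 79/128) <- contains code 4759/8192
  'a': [35/64 + 9/64*1/2, 35/64 + 9/64*7/8) = [79/128, 343/512)
  'f': [35/64 + 9/64*7/8, 35/64 + 9/64*1/1) = [343/512, 11/16)
  emit 'd', narrow to [289/512, 79/128)

Answer: 289/512 79/128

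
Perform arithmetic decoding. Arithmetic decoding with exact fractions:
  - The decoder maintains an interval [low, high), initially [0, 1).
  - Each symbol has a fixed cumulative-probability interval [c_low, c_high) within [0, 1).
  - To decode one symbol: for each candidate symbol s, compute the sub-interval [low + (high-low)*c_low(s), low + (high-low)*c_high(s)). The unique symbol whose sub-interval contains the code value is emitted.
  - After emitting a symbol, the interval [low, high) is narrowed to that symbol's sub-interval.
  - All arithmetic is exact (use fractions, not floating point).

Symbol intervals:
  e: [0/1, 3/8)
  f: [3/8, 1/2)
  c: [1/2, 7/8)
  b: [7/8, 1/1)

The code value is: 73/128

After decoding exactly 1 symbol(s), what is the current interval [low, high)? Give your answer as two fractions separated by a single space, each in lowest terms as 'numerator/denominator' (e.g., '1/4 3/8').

Answer: 1/2 7/8

Derivation:
Step 1: interval [0/1, 1/1), width = 1/1 - 0/1 = 1/1
  'e': [0/1 + 1/1*0/1, 0/1 + 1/1*3/8) = [0/1, 3/8)
  'f': [0/1 + 1/1*3/8, 0/1 + 1/1*1/2) = [3/8, 1/2)
  'c': [0/1 + 1/1*1/2, 0/1 + 1/1*7/8) = [1/2, 7/8) <- contains code 73/128
  'b': [0/1 + 1/1*7/8, 0/1 + 1/1*1/1) = [7/8, 1/1)
  emit 'c', narrow to [1/2, 7/8)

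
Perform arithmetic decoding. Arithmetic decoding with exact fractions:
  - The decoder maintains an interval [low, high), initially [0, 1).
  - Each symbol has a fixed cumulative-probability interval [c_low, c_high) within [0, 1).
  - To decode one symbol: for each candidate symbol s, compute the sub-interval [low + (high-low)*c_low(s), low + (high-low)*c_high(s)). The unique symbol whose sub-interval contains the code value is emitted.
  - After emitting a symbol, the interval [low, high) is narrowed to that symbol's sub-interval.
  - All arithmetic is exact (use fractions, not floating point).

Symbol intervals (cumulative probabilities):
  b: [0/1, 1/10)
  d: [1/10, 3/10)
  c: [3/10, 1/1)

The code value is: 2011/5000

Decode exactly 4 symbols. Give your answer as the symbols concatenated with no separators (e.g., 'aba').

Answer: cddc

Derivation:
Step 1: interval [0/1, 1/1), width = 1/1 - 0/1 = 1/1
  'b': [0/1 + 1/1*0/1, 0/1 + 1/1*1/10) = [0/1, 1/10)
  'd': [0/1 + 1/1*1/10, 0/1 + 1/1*3/10) = [1/10, 3/10)
  'c': [0/1 + 1/1*3/10, 0/1 + 1/1*1/1) = [3/10, 1/1) <- contains code 2011/5000
  emit 'c', narrow to [3/10, 1/1)
Step 2: interval [3/10, 1/1), width = 1/1 - 3/10 = 7/10
  'b': [3/10 + 7/10*0/1, 3/10 + 7/10*1/10) = [3/10, 37/100)
  'd': [3/10 + 7/10*1/10, 3/10 + 7/10*3/10) = [37/100, 51/100) <- contains code 2011/5000
  'c': [3/10 + 7/10*3/10, 3/10 + 7/10*1/1) = [51/100, 1/1)
  emit 'd', narrow to [37/100, 51/100)
Step 3: interval [37/100, 51/100), width = 51/100 - 37/100 = 7/50
  'b': [37/100 + 7/50*0/1, 37/100 + 7/50*1/10) = [37/100, 48/125)
  'd': [37/100 + 7/50*1/10, 37/100 + 7/50*3/10) = [48/125, 103/250) <- contains code 2011/5000
  'c': [37/100 + 7/50*3/10, 37/100 + 7/50*1/1) = [103/250, 51/100)
  emit 'd', narrow to [48/125, 103/250)
Step 4: interval [48/125, 103/250), width = 103/250 - 48/125 = 7/250
  'b': [48/125 + 7/250*0/1, 48/125 + 7/250*1/10) = [48/125, 967/2500)
  'd': [48/125 + 7/250*1/10, 48/125 + 7/250*3/10) = [967/2500, 981/2500)
  'c': [48/125 + 7/250*3/10, 48/125 + 7/250*1/1) = [981/2500, 103/250) <- contains code 2011/5000
  emit 'c', narrow to [981/2500, 103/250)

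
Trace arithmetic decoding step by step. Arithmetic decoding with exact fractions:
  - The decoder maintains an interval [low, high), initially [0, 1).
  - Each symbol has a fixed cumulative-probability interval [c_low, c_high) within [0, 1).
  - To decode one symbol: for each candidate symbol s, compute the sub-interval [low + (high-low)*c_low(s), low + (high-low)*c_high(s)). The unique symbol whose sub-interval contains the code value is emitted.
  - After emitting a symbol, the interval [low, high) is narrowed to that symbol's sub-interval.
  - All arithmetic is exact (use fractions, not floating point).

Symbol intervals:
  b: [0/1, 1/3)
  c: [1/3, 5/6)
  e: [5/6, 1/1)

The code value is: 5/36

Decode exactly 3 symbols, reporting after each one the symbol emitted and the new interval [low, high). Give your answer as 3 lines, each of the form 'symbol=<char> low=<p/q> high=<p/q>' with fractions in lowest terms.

Answer: symbol=b low=0/1 high=1/3
symbol=c low=1/9 high=5/18
symbol=b low=1/9 high=1/6

Derivation:
Step 1: interval [0/1, 1/1), width = 1/1 - 0/1 = 1/1
  'b': [0/1 + 1/1*0/1, 0/1 + 1/1*1/3) = [0/1, 1/3) <- contains code 5/36
  'c': [0/1 + 1/1*1/3, 0/1 + 1/1*5/6) = [1/3, 5/6)
  'e': [0/1 + 1/1*5/6, 0/1 + 1/1*1/1) = [5/6, 1/1)
  emit 'b', narrow to [0/1, 1/3)
Step 2: interval [0/1, 1/3), width = 1/3 - 0/1 = 1/3
  'b': [0/1 + 1/3*0/1, 0/1 + 1/3*1/3) = [0/1, 1/9)
  'c': [0/1 + 1/3*1/3, 0/1 + 1/3*5/6) = [1/9, 5/18) <- contains code 5/36
  'e': [0/1 + 1/3*5/6, 0/1 + 1/3*1/1) = [5/18, 1/3)
  emit 'c', narrow to [1/9, 5/18)
Step 3: interval [1/9, 5/18), width = 5/18 - 1/9 = 1/6
  'b': [1/9 + 1/6*0/1, 1/9 + 1/6*1/3) = [1/9, 1/6) <- contains code 5/36
  'c': [1/9 + 1/6*1/3, 1/9 + 1/6*5/6) = [1/6, 1/4)
  'e': [1/9 + 1/6*5/6, 1/9 + 1/6*1/1) = [1/4, 5/18)
  emit 'b', narrow to [1/9, 1/6)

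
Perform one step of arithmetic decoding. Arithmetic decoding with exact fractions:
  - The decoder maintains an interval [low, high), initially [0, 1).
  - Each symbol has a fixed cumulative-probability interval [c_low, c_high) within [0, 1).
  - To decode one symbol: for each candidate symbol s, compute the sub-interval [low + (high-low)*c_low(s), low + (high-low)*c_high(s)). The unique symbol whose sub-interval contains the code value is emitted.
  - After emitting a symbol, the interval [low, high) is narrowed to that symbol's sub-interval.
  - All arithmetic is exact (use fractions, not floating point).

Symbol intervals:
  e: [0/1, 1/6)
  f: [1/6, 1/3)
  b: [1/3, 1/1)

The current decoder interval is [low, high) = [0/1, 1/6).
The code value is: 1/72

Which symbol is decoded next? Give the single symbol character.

Answer: e

Derivation:
Interval width = high − low = 1/6 − 0/1 = 1/6
Scaled code = (code − low) / width = (1/72 − 0/1) / 1/6 = 1/12
  e: [0/1, 1/6) ← scaled code falls here ✓
  f: [1/6, 1/3) 
  b: [1/3, 1/1) 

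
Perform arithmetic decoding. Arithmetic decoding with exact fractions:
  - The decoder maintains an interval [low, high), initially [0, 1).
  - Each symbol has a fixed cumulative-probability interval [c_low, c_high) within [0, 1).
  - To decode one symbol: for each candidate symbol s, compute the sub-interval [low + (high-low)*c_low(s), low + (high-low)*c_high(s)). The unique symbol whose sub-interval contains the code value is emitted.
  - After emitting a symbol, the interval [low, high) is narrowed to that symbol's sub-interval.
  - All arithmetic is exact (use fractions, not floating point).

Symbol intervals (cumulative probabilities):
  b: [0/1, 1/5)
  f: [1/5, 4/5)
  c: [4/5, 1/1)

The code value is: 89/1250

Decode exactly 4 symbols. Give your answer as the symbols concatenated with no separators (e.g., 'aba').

Answer: bffb

Derivation:
Step 1: interval [0/1, 1/1), width = 1/1 - 0/1 = 1/1
  'b': [0/1 + 1/1*0/1, 0/1 + 1/1*1/5) = [0/1, 1/5) <- contains code 89/1250
  'f': [0/1 + 1/1*1/5, 0/1 + 1/1*4/5) = [1/5, 4/5)
  'c': [0/1 + 1/1*4/5, 0/1 + 1/1*1/1) = [4/5, 1/1)
  emit 'b', narrow to [0/1, 1/5)
Step 2: interval [0/1, 1/5), width = 1/5 - 0/1 = 1/5
  'b': [0/1 + 1/5*0/1, 0/1 + 1/5*1/5) = [0/1, 1/25)
  'f': [0/1 + 1/5*1/5, 0/1 + 1/5*4/5) = [1/25, 4/25) <- contains code 89/1250
  'c': [0/1 + 1/5*4/5, 0/1 + 1/5*1/1) = [4/25, 1/5)
  emit 'f', narrow to [1/25, 4/25)
Step 3: interval [1/25, 4/25), width = 4/25 - 1/25 = 3/25
  'b': [1/25 + 3/25*0/1, 1/25 + 3/25*1/5) = [1/25, 8/125)
  'f': [1/25 + 3/25*1/5, 1/25 + 3/25*4/5) = [8/125, 17/125) <- contains code 89/1250
  'c': [1/25 + 3/25*4/5, 1/25 + 3/25*1/1) = [17/125, 4/25)
  emit 'f', narrow to [8/125, 17/125)
Step 4: interval [8/125, 17/125), width = 17/125 - 8/125 = 9/125
  'b': [8/125 + 9/125*0/1, 8/125 + 9/125*1/5) = [8/125, 49/625) <- contains code 89/1250
  'f': [8/125 + 9/125*1/5, 8/125 + 9/125*4/5) = [49/625, 76/625)
  'c': [8/125 + 9/125*4/5, 8/125 + 9/125*1/1) = [76/625, 17/125)
  emit 'b', narrow to [8/125, 49/625)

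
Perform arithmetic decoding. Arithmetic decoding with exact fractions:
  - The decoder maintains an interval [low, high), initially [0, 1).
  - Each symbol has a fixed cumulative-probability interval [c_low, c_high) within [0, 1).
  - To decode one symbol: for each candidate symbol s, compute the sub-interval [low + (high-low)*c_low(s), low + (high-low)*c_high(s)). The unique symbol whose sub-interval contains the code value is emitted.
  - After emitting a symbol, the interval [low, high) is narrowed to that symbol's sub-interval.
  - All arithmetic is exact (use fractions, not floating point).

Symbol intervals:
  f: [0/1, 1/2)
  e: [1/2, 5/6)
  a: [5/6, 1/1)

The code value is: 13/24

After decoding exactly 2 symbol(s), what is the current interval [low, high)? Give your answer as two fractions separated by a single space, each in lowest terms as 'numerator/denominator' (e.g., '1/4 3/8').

Answer: 1/2 2/3

Derivation:
Step 1: interval [0/1, 1/1), width = 1/1 - 0/1 = 1/1
  'f': [0/1 + 1/1*0/1, 0/1 + 1/1*1/2) = [0/1, 1/2)
  'e': [0/1 + 1/1*1/2, 0/1 + 1/1*5/6) = [1/2, 5/6) <- contains code 13/24
  'a': [0/1 + 1/1*5/6, 0/1 + 1/1*1/1) = [5/6, 1/1)
  emit 'e', narrow to [1/2, 5/6)
Step 2: interval [1/2, 5/6), width = 5/6 - 1/2 = 1/3
  'f': [1/2 + 1/3*0/1, 1/2 + 1/3*1/2) = [1/2, 2/3) <- contains code 13/24
  'e': [1/2 + 1/3*1/2, 1/2 + 1/3*5/6) = [2/3, 7/9)
  'a': [1/2 + 1/3*5/6, 1/2 + 1/3*1/1) = [7/9, 5/6)
  emit 'f', narrow to [1/2, 2/3)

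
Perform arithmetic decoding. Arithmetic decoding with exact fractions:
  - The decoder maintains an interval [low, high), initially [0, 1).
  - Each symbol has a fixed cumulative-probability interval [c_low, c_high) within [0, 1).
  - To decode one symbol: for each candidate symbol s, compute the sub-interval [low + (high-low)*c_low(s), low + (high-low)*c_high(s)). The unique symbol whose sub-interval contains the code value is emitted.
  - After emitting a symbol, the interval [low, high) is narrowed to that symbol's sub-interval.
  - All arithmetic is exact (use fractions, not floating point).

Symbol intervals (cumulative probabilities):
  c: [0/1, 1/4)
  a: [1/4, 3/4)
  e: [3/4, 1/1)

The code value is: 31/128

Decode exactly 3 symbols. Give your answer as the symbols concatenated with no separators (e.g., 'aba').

Answer: cee

Derivation:
Step 1: interval [0/1, 1/1), width = 1/1 - 0/1 = 1/1
  'c': [0/1 + 1/1*0/1, 0/1 + 1/1*1/4) = [0/1, 1/4) <- contains code 31/128
  'a': [0/1 + 1/1*1/4, 0/1 + 1/1*3/4) = [1/4, 3/4)
  'e': [0/1 + 1/1*3/4, 0/1 + 1/1*1/1) = [3/4, 1/1)
  emit 'c', narrow to [0/1, 1/4)
Step 2: interval [0/1, 1/4), width = 1/4 - 0/1 = 1/4
  'c': [0/1 + 1/4*0/1, 0/1 + 1/4*1/4) = [0/1, 1/16)
  'a': [0/1 + 1/4*1/4, 0/1 + 1/4*3/4) = [1/16, 3/16)
  'e': [0/1 + 1/4*3/4, 0/1 + 1/4*1/1) = [3/16, 1/4) <- contains code 31/128
  emit 'e', narrow to [3/16, 1/4)
Step 3: interval [3/16, 1/4), width = 1/4 - 3/16 = 1/16
  'c': [3/16 + 1/16*0/1, 3/16 + 1/16*1/4) = [3/16, 13/64)
  'a': [3/16 + 1/16*1/4, 3/16 + 1/16*3/4) = [13/64, 15/64)
  'e': [3/16 + 1/16*3/4, 3/16 + 1/16*1/1) = [15/64, 1/4) <- contains code 31/128
  emit 'e', narrow to [15/64, 1/4)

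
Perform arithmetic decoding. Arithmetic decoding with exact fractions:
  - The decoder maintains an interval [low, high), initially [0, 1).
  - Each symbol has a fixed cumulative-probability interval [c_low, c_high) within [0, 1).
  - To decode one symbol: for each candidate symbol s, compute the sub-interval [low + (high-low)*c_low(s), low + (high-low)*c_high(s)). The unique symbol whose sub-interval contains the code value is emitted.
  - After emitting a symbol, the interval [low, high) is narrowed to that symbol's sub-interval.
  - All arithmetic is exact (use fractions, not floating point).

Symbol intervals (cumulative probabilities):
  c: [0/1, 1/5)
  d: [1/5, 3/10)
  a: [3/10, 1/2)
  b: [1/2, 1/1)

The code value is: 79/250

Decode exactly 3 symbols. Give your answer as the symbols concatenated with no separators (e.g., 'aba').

Answer: aca

Derivation:
Step 1: interval [0/1, 1/1), width = 1/1 - 0/1 = 1/1
  'c': [0/1 + 1/1*0/1, 0/1 + 1/1*1/5) = [0/1, 1/5)
  'd': [0/1 + 1/1*1/5, 0/1 + 1/1*3/10) = [1/5, 3/10)
  'a': [0/1 + 1/1*3/10, 0/1 + 1/1*1/2) = [3/10, 1/2) <- contains code 79/250
  'b': [0/1 + 1/1*1/2, 0/1 + 1/1*1/1) = [1/2, 1/1)
  emit 'a', narrow to [3/10, 1/2)
Step 2: interval [3/10, 1/2), width = 1/2 - 3/10 = 1/5
  'c': [3/10 + 1/5*0/1, 3/10 + 1/5*1/5) = [3/10, 17/50) <- contains code 79/250
  'd': [3/10 + 1/5*1/5, 3/10 + 1/5*3/10) = [17/50, 9/25)
  'a': [3/10 + 1/5*3/10, 3/10 + 1/5*1/2) = [9/25, 2/5)
  'b': [3/10 + 1/5*1/2, 3/10 + 1/5*1/1) = [2/5, 1/2)
  emit 'c', narrow to [3/10, 17/50)
Step 3: interval [3/10, 17/50), width = 17/50 - 3/10 = 1/25
  'c': [3/10 + 1/25*0/1, 3/10 + 1/25*1/5) = [3/10, 77/250)
  'd': [3/10 + 1/25*1/5, 3/10 + 1/25*3/10) = [77/250, 39/125)
  'a': [3/10 + 1/25*3/10, 3/10 + 1/25*1/2) = [39/125, 8/25) <- contains code 79/250
  'b': [3/10 + 1/25*1/2, 3/10 + 1/25*1/1) = [8/25, 17/50)
  emit 'a', narrow to [39/125, 8/25)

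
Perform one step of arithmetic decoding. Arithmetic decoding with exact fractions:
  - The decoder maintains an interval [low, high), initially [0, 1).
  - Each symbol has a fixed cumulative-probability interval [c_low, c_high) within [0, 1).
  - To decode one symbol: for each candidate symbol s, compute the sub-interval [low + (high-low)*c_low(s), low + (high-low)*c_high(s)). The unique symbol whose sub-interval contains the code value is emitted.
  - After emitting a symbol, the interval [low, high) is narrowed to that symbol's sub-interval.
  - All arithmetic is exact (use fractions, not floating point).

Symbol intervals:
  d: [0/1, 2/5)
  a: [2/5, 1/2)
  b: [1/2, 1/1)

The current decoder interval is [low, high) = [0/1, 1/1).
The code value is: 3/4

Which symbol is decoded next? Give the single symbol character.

Interval width = high − low = 1/1 − 0/1 = 1/1
Scaled code = (code − low) / width = (3/4 − 0/1) / 1/1 = 3/4
  d: [0/1, 2/5) 
  a: [2/5, 1/2) 
  b: [1/2, 1/1) ← scaled code falls here ✓

Answer: b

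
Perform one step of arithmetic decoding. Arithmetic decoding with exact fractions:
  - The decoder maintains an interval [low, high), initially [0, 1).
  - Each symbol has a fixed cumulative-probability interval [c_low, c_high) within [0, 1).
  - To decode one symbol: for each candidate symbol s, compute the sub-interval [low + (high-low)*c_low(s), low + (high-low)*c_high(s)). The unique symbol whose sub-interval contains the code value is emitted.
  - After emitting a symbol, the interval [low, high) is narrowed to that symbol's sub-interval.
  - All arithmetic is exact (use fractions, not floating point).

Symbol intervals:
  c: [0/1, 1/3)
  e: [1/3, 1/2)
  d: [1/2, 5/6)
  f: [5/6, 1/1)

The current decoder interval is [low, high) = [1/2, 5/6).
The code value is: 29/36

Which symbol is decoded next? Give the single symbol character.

Interval width = high − low = 5/6 − 1/2 = 1/3
Scaled code = (code − low) / width = (29/36 − 1/2) / 1/3 = 11/12
  c: [0/1, 1/3) 
  e: [1/3, 1/2) 
  d: [1/2, 5/6) 
  f: [5/6, 1/1) ← scaled code falls here ✓

Answer: f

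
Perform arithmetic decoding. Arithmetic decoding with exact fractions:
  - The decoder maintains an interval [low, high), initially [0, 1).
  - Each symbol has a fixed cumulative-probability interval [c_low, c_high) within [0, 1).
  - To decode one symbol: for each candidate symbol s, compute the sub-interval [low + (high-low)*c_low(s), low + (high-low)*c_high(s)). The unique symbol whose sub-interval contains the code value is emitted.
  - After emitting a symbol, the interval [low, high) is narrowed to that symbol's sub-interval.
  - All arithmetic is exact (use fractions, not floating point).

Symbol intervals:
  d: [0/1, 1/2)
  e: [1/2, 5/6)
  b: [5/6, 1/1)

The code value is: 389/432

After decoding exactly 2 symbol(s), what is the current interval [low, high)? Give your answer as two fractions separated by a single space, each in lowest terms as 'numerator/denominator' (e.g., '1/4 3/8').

Answer: 5/6 11/12

Derivation:
Step 1: interval [0/1, 1/1), width = 1/1 - 0/1 = 1/1
  'd': [0/1 + 1/1*0/1, 0/1 + 1/1*1/2) = [0/1, 1/2)
  'e': [0/1 + 1/1*1/2, 0/1 + 1/1*5/6) = [1/2, 5/6)
  'b': [0/1 + 1/1*5/6, 0/1 + 1/1*1/1) = [5/6, 1/1) <- contains code 389/432
  emit 'b', narrow to [5/6, 1/1)
Step 2: interval [5/6, 1/1), width = 1/1 - 5/6 = 1/6
  'd': [5/6 + 1/6*0/1, 5/6 + 1/6*1/2) = [5/6, 11/12) <- contains code 389/432
  'e': [5/6 + 1/6*1/2, 5/6 + 1/6*5/6) = [11/12, 35/36)
  'b': [5/6 + 1/6*5/6, 5/6 + 1/6*1/1) = [35/36, 1/1)
  emit 'd', narrow to [5/6, 11/12)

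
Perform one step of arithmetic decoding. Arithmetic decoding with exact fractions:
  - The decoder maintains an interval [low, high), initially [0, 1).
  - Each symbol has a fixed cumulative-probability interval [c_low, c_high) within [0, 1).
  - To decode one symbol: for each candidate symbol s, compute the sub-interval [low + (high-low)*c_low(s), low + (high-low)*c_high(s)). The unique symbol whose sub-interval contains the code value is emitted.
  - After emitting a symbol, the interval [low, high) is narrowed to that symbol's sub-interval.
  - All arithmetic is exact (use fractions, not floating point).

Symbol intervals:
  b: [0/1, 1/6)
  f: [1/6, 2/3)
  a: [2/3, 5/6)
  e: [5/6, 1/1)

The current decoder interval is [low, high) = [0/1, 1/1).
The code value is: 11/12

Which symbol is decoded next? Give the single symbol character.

Answer: e

Derivation:
Interval width = high − low = 1/1 − 0/1 = 1/1
Scaled code = (code − low) / width = (11/12 − 0/1) / 1/1 = 11/12
  b: [0/1, 1/6) 
  f: [1/6, 2/3) 
  a: [2/3, 5/6) 
  e: [5/6, 1/1) ← scaled code falls here ✓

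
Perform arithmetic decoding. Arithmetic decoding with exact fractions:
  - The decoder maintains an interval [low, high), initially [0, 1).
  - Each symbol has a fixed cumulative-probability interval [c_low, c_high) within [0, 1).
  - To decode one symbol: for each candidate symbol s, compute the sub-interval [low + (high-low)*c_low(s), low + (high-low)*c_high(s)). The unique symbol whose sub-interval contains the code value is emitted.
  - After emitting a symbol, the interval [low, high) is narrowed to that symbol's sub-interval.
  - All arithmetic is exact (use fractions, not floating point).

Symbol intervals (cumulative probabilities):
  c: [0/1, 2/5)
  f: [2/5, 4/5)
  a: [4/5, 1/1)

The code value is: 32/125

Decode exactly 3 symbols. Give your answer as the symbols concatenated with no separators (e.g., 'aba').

Answer: cff

Derivation:
Step 1: interval [0/1, 1/1), width = 1/1 - 0/1 = 1/1
  'c': [0/1 + 1/1*0/1, 0/1 + 1/1*2/5) = [0/1, 2/5) <- contains code 32/125
  'f': [0/1 + 1/1*2/5, 0/1 + 1/1*4/5) = [2/5, 4/5)
  'a': [0/1 + 1/1*4/5, 0/1 + 1/1*1/1) = [4/5, 1/1)
  emit 'c', narrow to [0/1, 2/5)
Step 2: interval [0/1, 2/5), width = 2/5 - 0/1 = 2/5
  'c': [0/1 + 2/5*0/1, 0/1 + 2/5*2/5) = [0/1, 4/25)
  'f': [0/1 + 2/5*2/5, 0/1 + 2/5*4/5) = [4/25, 8/25) <- contains code 32/125
  'a': [0/1 + 2/5*4/5, 0/1 + 2/5*1/1) = [8/25, 2/5)
  emit 'f', narrow to [4/25, 8/25)
Step 3: interval [4/25, 8/25), width = 8/25 - 4/25 = 4/25
  'c': [4/25 + 4/25*0/1, 4/25 + 4/25*2/5) = [4/25, 28/125)
  'f': [4/25 + 4/25*2/5, 4/25 + 4/25*4/5) = [28/125, 36/125) <- contains code 32/125
  'a': [4/25 + 4/25*4/5, 4/25 + 4/25*1/1) = [36/125, 8/25)
  emit 'f', narrow to [28/125, 36/125)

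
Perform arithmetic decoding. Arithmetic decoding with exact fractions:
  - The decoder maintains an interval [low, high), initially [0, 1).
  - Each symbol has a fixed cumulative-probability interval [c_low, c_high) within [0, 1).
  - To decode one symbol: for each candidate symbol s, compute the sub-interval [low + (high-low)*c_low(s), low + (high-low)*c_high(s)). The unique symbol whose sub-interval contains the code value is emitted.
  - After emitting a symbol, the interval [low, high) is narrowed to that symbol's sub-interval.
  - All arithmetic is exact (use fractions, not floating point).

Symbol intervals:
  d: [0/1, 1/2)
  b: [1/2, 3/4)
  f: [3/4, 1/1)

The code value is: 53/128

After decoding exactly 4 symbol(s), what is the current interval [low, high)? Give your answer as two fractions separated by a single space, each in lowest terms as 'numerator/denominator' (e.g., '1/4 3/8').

Answer: 13/32 27/64

Derivation:
Step 1: interval [0/1, 1/1), width = 1/1 - 0/1 = 1/1
  'd': [0/1 + 1/1*0/1, 0/1 + 1/1*1/2) = [0/1, 1/2) <- contains code 53/128
  'b': [0/1 + 1/1*1/2, 0/1 + 1/1*3/4) = [1/2, 3/4)
  'f': [0/1 + 1/1*3/4, 0/1 + 1/1*1/1) = [3/4, 1/1)
  emit 'd', narrow to [0/1, 1/2)
Step 2: interval [0/1, 1/2), width = 1/2 - 0/1 = 1/2
  'd': [0/1 + 1/2*0/1, 0/1 + 1/2*1/2) = [0/1, 1/4)
  'b': [0/1 + 1/2*1/2, 0/1 + 1/2*3/4) = [1/4, 3/8)
  'f': [0/1 + 1/2*3/4, 0/1 + 1/2*1/1) = [3/8, 1/2) <- contains code 53/128
  emit 'f', narrow to [3/8, 1/2)
Step 3: interval [3/8, 1/2), width = 1/2 - 3/8 = 1/8
  'd': [3/8 + 1/8*0/1, 3/8 + 1/8*1/2) = [3/8, 7/16) <- contains code 53/128
  'b': [3/8 + 1/8*1/2, 3/8 + 1/8*3/4) = [7/16, 15/32)
  'f': [3/8 + 1/8*3/4, 3/8 + 1/8*1/1) = [15/32, 1/2)
  emit 'd', narrow to [3/8, 7/16)
Step 4: interval [3/8, 7/16), width = 7/16 - 3/8 = 1/16
  'd': [3/8 + 1/16*0/1, 3/8 + 1/16*1/2) = [3/8, 13/32)
  'b': [3/8 + 1/16*1/2, 3/8 + 1/16*3/4) = [13/32, 27/64) <- contains code 53/128
  'f': [3/8 + 1/16*3/4, 3/8 + 1/16*1/1) = [27/64, 7/16)
  emit 'b', narrow to [13/32, 27/64)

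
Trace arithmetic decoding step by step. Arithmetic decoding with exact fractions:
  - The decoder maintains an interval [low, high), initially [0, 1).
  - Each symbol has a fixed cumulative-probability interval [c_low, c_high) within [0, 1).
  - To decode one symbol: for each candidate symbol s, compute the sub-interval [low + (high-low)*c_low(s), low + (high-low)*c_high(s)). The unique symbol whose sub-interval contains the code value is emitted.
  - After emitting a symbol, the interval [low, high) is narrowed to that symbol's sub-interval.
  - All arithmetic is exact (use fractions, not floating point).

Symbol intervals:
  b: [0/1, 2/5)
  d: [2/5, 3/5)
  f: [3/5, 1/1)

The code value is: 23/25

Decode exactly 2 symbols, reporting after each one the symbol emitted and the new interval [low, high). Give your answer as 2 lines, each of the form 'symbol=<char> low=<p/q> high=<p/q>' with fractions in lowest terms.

Answer: symbol=f low=3/5 high=1/1
symbol=f low=21/25 high=1/1

Derivation:
Step 1: interval [0/1, 1/1), width = 1/1 - 0/1 = 1/1
  'b': [0/1 + 1/1*0/1, 0/1 + 1/1*2/5) = [0/1, 2/5)
  'd': [0/1 + 1/1*2/5, 0/1 + 1/1*3/5) = [2/5, 3/5)
  'f': [0/1 + 1/1*3/5, 0/1 + 1/1*1/1) = [3/5, 1/1) <- contains code 23/25
  emit 'f', narrow to [3/5, 1/1)
Step 2: interval [3/5, 1/1), width = 1/1 - 3/5 = 2/5
  'b': [3/5 + 2/5*0/1, 3/5 + 2/5*2/5) = [3/5, 19/25)
  'd': [3/5 + 2/5*2/5, 3/5 + 2/5*3/5) = [19/25, 21/25)
  'f': [3/5 + 2/5*3/5, 3/5 + 2/5*1/1) = [21/25, 1/1) <- contains code 23/25
  emit 'f', narrow to [21/25, 1/1)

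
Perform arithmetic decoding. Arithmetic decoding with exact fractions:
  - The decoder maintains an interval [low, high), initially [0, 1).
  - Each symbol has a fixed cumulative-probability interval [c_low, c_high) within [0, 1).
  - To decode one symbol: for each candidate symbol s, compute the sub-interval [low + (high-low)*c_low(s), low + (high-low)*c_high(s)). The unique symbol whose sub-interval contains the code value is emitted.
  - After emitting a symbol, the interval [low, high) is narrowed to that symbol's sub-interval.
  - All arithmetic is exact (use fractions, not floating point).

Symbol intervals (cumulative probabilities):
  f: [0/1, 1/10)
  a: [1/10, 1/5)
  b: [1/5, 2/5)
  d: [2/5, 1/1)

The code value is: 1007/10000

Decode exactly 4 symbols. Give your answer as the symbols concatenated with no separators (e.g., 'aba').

Step 1: interval [0/1, 1/1), width = 1/1 - 0/1 = 1/1
  'f': [0/1 + 1/1*0/1, 0/1 + 1/1*1/10) = [0/1, 1/10)
  'a': [0/1 + 1/1*1/10, 0/1 + 1/1*1/5) = [1/10, 1/5) <- contains code 1007/10000
  'b': [0/1 + 1/1*1/5, 0/1 + 1/1*2/5) = [1/5, 2/5)
  'd': [0/1 + 1/1*2/5, 0/1 + 1/1*1/1) = [2/5, 1/1)
  emit 'a', narrow to [1/10, 1/5)
Step 2: interval [1/10, 1/5), width = 1/5 - 1/10 = 1/10
  'f': [1/10 + 1/10*0/1, 1/10 + 1/10*1/10) = [1/10, 11/100) <- contains code 1007/10000
  'a': [1/10 + 1/10*1/10, 1/10 + 1/10*1/5) = [11/100, 3/25)
  'b': [1/10 + 1/10*1/5, 1/10 + 1/10*2/5) = [3/25, 7/50)
  'd': [1/10 + 1/10*2/5, 1/10 + 1/10*1/1) = [7/50, 1/5)
  emit 'f', narrow to [1/10, 11/100)
Step 3: interval [1/10, 11/100), width = 11/100 - 1/10 = 1/100
  'f': [1/10 + 1/100*0/1, 1/10 + 1/100*1/10) = [1/10, 101/1000) <- contains code 1007/10000
  'a': [1/10 + 1/100*1/10, 1/10 + 1/100*1/5) = [101/1000, 51/500)
  'b': [1/10 + 1/100*1/5, 1/10 + 1/100*2/5) = [51/500, 13/125)
  'd': [1/10 + 1/100*2/5, 1/10 + 1/100*1/1) = [13/125, 11/100)
  emit 'f', narrow to [1/10, 101/1000)
Step 4: interval [1/10, 101/1000), width = 101/1000 - 1/10 = 1/1000
  'f': [1/10 + 1/1000*0/1, 1/10 + 1/1000*1/10) = [1/10, 1001/10000)
  'a': [1/10 + 1/1000*1/10, 1/10 + 1/1000*1/5) = [1001/10000, 501/5000)
  'b': [1/10 + 1/1000*1/5, 1/10 + 1/1000*2/5) = [501/5000, 251/2500)
  'd': [1/10 + 1/1000*2/5, 1/10 + 1/1000*1/1) = [251/2500, 101/1000) <- contains code 1007/10000
  emit 'd', narrow to [251/2500, 101/1000)

Answer: affd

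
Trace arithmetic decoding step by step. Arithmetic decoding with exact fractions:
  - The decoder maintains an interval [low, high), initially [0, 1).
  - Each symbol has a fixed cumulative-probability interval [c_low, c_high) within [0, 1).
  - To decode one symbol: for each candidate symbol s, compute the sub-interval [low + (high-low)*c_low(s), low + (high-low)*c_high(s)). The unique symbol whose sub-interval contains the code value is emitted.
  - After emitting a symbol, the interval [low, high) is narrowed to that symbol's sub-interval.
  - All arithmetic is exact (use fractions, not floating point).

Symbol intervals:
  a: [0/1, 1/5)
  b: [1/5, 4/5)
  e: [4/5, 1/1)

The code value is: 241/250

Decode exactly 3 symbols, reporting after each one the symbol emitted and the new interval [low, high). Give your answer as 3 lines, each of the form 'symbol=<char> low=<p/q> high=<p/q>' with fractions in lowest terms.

Step 1: interval [0/1, 1/1), width = 1/1 - 0/1 = 1/1
  'a': [0/1 + 1/1*0/1, 0/1 + 1/1*1/5) = [0/1, 1/5)
  'b': [0/1 + 1/1*1/5, 0/1 + 1/1*4/5) = [1/5, 4/5)
  'e': [0/1 + 1/1*4/5, 0/1 + 1/1*1/1) = [4/5, 1/1) <- contains code 241/250
  emit 'e', narrow to [4/5, 1/1)
Step 2: interval [4/5, 1/1), width = 1/1 - 4/5 = 1/5
  'a': [4/5 + 1/5*0/1, 4/5 + 1/5*1/5) = [4/5, 21/25)
  'b': [4/5 + 1/5*1/5, 4/5 + 1/5*4/5) = [21/25, 24/25)
  'e': [4/5 + 1/5*4/5, 4/5 + 1/5*1/1) = [24/25, 1/1) <- contains code 241/250
  emit 'e', narrow to [24/25, 1/1)
Step 3: interval [24/25, 1/1), width = 1/1 - 24/25 = 1/25
  'a': [24/25 + 1/25*0/1, 24/25 + 1/25*1/5) = [24/25, 121/125) <- contains code 241/250
  'b': [24/25 + 1/25*1/5, 24/25 + 1/25*4/5) = [121/125, 124/125)
  'e': [24/25 + 1/25*4/5, 24/25 + 1/25*1/1) = [124/125, 1/1)
  emit 'a', narrow to [24/25, 121/125)

Answer: symbol=e low=4/5 high=1/1
symbol=e low=24/25 high=1/1
symbol=a low=24/25 high=121/125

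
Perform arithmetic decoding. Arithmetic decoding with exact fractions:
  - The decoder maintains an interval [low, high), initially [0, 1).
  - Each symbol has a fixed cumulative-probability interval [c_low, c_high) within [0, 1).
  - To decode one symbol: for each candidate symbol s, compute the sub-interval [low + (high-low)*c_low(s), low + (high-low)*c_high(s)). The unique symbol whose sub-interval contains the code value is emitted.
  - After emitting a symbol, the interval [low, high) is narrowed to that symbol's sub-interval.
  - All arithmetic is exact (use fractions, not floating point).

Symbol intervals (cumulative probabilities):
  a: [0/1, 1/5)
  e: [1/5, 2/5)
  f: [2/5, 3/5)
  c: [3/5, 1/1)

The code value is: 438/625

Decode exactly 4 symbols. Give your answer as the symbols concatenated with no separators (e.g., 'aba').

Answer: ceee

Derivation:
Step 1: interval [0/1, 1/1), width = 1/1 - 0/1 = 1/1
  'a': [0/1 + 1/1*0/1, 0/1 + 1/1*1/5) = [0/1, 1/5)
  'e': [0/1 + 1/1*1/5, 0/1 + 1/1*2/5) = [1/5, 2/5)
  'f': [0/1 + 1/1*2/5, 0/1 + 1/1*3/5) = [2/5, 3/5)
  'c': [0/1 + 1/1*3/5, 0/1 + 1/1*1/1) = [3/5, 1/1) <- contains code 438/625
  emit 'c', narrow to [3/5, 1/1)
Step 2: interval [3/5, 1/1), width = 1/1 - 3/5 = 2/5
  'a': [3/5 + 2/5*0/1, 3/5 + 2/5*1/5) = [3/5, 17/25)
  'e': [3/5 + 2/5*1/5, 3/5 + 2/5*2/5) = [17/25, 19/25) <- contains code 438/625
  'f': [3/5 + 2/5*2/5, 3/5 + 2/5*3/5) = [19/25, 21/25)
  'c': [3/5 + 2/5*3/5, 3/5 + 2/5*1/1) = [21/25, 1/1)
  emit 'e', narrow to [17/25, 19/25)
Step 3: interval [17/25, 19/25), width = 19/25 - 17/25 = 2/25
  'a': [17/25 + 2/25*0/1, 17/25 + 2/25*1/5) = [17/25, 87/125)
  'e': [17/25 + 2/25*1/5, 17/25 + 2/25*2/5) = [87/125, 89/125) <- contains code 438/625
  'f': [17/25 + 2/25*2/5, 17/25 + 2/25*3/5) = [89/125, 91/125)
  'c': [17/25 + 2/25*3/5, 17/25 + 2/25*1/1) = [91/125, 19/25)
  emit 'e', narrow to [87/125, 89/125)
Step 4: interval [87/125, 89/125), width = 89/125 - 87/125 = 2/125
  'a': [87/125 + 2/125*0/1, 87/125 + 2/125*1/5) = [87/125, 437/625)
  'e': [87/125 + 2/125*1/5, 87/125 + 2/125*2/5) = [437/625, 439/625) <- contains code 438/625
  'f': [87/125 + 2/125*2/5, 87/125 + 2/125*3/5) = [439/625, 441/625)
  'c': [87/125 + 2/125*3/5, 87/125 + 2/125*1/1) = [441/625, 89/125)
  emit 'e', narrow to [437/625, 439/625)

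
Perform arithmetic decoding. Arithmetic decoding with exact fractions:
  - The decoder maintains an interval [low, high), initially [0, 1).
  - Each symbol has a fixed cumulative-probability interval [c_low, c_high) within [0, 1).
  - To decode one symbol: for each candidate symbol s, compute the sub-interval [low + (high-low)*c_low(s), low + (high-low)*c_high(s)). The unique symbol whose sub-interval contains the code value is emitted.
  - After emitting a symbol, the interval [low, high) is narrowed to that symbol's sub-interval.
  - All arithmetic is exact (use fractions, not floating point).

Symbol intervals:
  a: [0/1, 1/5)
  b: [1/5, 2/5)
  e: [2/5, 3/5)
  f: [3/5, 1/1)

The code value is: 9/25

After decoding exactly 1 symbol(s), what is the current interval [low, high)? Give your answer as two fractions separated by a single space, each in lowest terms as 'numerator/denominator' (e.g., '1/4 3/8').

Step 1: interval [0/1, 1/1), width = 1/1 - 0/1 = 1/1
  'a': [0/1 + 1/1*0/1, 0/1 + 1/1*1/5) = [0/1, 1/5)
  'b': [0/1 + 1/1*1/5, 0/1 + 1/1*2/5) = [1/5, 2/5) <- contains code 9/25
  'e': [0/1 + 1/1*2/5, 0/1 + 1/1*3/5) = [2/5, 3/5)
  'f': [0/1 + 1/1*3/5, 0/1 + 1/1*1/1) = [3/5, 1/1)
  emit 'b', narrow to [1/5, 2/5)

Answer: 1/5 2/5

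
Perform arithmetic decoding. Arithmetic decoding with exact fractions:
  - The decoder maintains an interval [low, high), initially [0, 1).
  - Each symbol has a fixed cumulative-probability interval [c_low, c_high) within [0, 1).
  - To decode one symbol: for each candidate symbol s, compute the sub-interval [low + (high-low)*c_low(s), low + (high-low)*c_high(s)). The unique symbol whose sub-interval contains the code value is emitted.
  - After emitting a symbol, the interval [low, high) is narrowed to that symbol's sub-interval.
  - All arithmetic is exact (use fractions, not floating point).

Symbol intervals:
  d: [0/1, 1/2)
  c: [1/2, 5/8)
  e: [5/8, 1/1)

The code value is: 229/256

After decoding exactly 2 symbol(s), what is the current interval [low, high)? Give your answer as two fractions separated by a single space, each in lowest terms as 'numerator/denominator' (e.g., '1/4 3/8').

Step 1: interval [0/1, 1/1), width = 1/1 - 0/1 = 1/1
  'd': [0/1 + 1/1*0/1, 0/1 + 1/1*1/2) = [0/1, 1/2)
  'c': [0/1 + 1/1*1/2, 0/1 + 1/1*5/8) = [1/2, 5/8)
  'e': [0/1 + 1/1*5/8, 0/1 + 1/1*1/1) = [5/8, 1/1) <- contains code 229/256
  emit 'e', narrow to [5/8, 1/1)
Step 2: interval [5/8, 1/1), width = 1/1 - 5/8 = 3/8
  'd': [5/8 + 3/8*0/1, 5/8 + 3/8*1/2) = [5/8, 13/16)
  'c': [5/8 + 3/8*1/2, 5/8 + 3/8*5/8) = [13/16, 55/64)
  'e': [5/8 + 3/8*5/8, 5/8 + 3/8*1/1) = [55/64, 1/1) <- contains code 229/256
  emit 'e', narrow to [55/64, 1/1)

Answer: 55/64 1/1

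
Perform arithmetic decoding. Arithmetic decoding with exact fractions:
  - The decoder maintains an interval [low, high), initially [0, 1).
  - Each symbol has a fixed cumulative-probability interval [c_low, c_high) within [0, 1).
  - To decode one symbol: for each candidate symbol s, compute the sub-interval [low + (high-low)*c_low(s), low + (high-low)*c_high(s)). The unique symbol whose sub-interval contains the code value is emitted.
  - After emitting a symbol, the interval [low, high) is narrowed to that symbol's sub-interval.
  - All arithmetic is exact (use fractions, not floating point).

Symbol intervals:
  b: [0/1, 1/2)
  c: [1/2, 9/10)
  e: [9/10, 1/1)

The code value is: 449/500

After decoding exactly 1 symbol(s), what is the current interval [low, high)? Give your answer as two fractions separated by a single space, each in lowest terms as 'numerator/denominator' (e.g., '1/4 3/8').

Answer: 1/2 9/10

Derivation:
Step 1: interval [0/1, 1/1), width = 1/1 - 0/1 = 1/1
  'b': [0/1 + 1/1*0/1, 0/1 + 1/1*1/2) = [0/1, 1/2)
  'c': [0/1 + 1/1*1/2, 0/1 + 1/1*9/10) = [1/2, 9/10) <- contains code 449/500
  'e': [0/1 + 1/1*9/10, 0/1 + 1/1*1/1) = [9/10, 1/1)
  emit 'c', narrow to [1/2, 9/10)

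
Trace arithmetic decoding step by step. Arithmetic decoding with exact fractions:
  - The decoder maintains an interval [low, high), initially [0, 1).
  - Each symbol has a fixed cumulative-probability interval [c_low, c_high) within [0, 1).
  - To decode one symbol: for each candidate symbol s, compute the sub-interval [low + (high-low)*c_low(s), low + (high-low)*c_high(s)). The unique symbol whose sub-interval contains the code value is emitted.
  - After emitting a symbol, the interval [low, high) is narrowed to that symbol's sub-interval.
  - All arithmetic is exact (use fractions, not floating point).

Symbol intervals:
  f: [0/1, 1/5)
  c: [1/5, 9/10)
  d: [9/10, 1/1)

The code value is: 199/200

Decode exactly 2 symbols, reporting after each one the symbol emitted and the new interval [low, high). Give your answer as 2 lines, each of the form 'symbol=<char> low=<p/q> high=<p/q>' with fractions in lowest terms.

Step 1: interval [0/1, 1/1), width = 1/1 - 0/1 = 1/1
  'f': [0/1 + 1/1*0/1, 0/1 + 1/1*1/5) = [0/1, 1/5)
  'c': [0/1 + 1/1*1/5, 0/1 + 1/1*9/10) = [1/5, 9/10)
  'd': [0/1 + 1/1*9/10, 0/1 + 1/1*1/1) = [9/10, 1/1) <- contains code 199/200
  emit 'd', narrow to [9/10, 1/1)
Step 2: interval [9/10, 1/1), width = 1/1 - 9/10 = 1/10
  'f': [9/10 + 1/10*0/1, 9/10 + 1/10*1/5) = [9/10, 23/25)
  'c': [9/10 + 1/10*1/5, 9/10 + 1/10*9/10) = [23/25, 99/100)
  'd': [9/10 + 1/10*9/10, 9/10 + 1/10*1/1) = [99/100, 1/1) <- contains code 199/200
  emit 'd', narrow to [99/100, 1/1)

Answer: symbol=d low=9/10 high=1/1
symbol=d low=99/100 high=1/1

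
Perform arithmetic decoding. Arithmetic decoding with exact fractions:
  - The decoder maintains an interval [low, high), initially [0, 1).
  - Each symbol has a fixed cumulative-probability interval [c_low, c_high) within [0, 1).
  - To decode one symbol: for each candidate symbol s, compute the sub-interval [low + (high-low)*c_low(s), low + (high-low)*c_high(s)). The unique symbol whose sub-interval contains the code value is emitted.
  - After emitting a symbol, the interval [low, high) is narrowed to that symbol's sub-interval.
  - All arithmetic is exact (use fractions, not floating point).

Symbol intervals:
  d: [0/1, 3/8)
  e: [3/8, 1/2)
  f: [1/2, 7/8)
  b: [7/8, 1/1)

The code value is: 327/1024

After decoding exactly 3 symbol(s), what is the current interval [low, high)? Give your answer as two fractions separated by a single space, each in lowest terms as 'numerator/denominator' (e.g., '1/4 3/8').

Answer: 159/512 21/64

Derivation:
Step 1: interval [0/1, 1/1), width = 1/1 - 0/1 = 1/1
  'd': [0/1 + 1/1*0/1, 0/1 + 1/1*3/8) = [0/1, 3/8) <- contains code 327/1024
  'e': [0/1 + 1/1*3/8, 0/1 + 1/1*1/2) = [3/8, 1/2)
  'f': [0/1 + 1/1*1/2, 0/1 + 1/1*7/8) = [1/2, 7/8)
  'b': [0/1 + 1/1*7/8, 0/1 + 1/1*1/1) = [7/8, 1/1)
  emit 'd', narrow to [0/1, 3/8)
Step 2: interval [0/1, 3/8), width = 3/8 - 0/1 = 3/8
  'd': [0/1 + 3/8*0/1, 0/1 + 3/8*3/8) = [0/1, 9/64)
  'e': [0/1 + 3/8*3/8, 0/1 + 3/8*1/2) = [9/64, 3/16)
  'f': [0/1 + 3/8*1/2, 0/1 + 3/8*7/8) = [3/16, 21/64) <- contains code 327/1024
  'b': [0/1 + 3/8*7/8, 0/1 + 3/8*1/1) = [21/64, 3/8)
  emit 'f', narrow to [3/16, 21/64)
Step 3: interval [3/16, 21/64), width = 21/64 - 3/16 = 9/64
  'd': [3/16 + 9/64*0/1, 3/16 + 9/64*3/8) = [3/16, 123/512)
  'e': [3/16 + 9/64*3/8, 3/16 + 9/64*1/2) = [123/512, 33/128)
  'f': [3/16 + 9/64*1/2, 3/16 + 9/64*7/8) = [33/128, 159/512)
  'b': [3/16 + 9/64*7/8, 3/16 + 9/64*1/1) = [159/512, 21/64) <- contains code 327/1024
  emit 'b', narrow to [159/512, 21/64)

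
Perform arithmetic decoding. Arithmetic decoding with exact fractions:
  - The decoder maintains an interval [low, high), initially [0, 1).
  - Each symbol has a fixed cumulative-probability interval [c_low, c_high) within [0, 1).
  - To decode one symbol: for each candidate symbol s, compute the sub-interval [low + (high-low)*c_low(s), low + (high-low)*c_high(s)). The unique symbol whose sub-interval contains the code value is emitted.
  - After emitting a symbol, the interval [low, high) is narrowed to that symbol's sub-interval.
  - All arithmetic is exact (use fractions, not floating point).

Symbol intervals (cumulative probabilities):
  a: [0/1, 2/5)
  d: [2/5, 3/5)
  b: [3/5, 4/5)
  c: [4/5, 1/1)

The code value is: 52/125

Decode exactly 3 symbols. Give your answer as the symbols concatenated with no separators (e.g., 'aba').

Step 1: interval [0/1, 1/1), width = 1/1 - 0/1 = 1/1
  'a': [0/1 + 1/1*0/1, 0/1 + 1/1*2/5) = [0/1, 2/5)
  'd': [0/1 + 1/1*2/5, 0/1 + 1/1*3/5) = [2/5, 3/5) <- contains code 52/125
  'b': [0/1 + 1/1*3/5, 0/1 + 1/1*4/5) = [3/5, 4/5)
  'c': [0/1 + 1/1*4/5, 0/1 + 1/1*1/1) = [4/5, 1/1)
  emit 'd', narrow to [2/5, 3/5)
Step 2: interval [2/5, 3/5), width = 3/5 - 2/5 = 1/5
  'a': [2/5 + 1/5*0/1, 2/5 + 1/5*2/5) = [2/5, 12/25) <- contains code 52/125
  'd': [2/5 + 1/5*2/5, 2/5 + 1/5*3/5) = [12/25, 13/25)
  'b': [2/5 + 1/5*3/5, 2/5 + 1/5*4/5) = [13/25, 14/25)
  'c': [2/5 + 1/5*4/5, 2/5 + 1/5*1/1) = [14/25, 3/5)
  emit 'a', narrow to [2/5, 12/25)
Step 3: interval [2/5, 12/25), width = 12/25 - 2/5 = 2/25
  'a': [2/5 + 2/25*0/1, 2/5 + 2/25*2/5) = [2/5, 54/125) <- contains code 52/125
  'd': [2/5 + 2/25*2/5, 2/5 + 2/25*3/5) = [54/125, 56/125)
  'b': [2/5 + 2/25*3/5, 2/5 + 2/25*4/5) = [56/125, 58/125)
  'c': [2/5 + 2/25*4/5, 2/5 + 2/25*1/1) = [58/125, 12/25)
  emit 'a', narrow to [2/5, 54/125)

Answer: daa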